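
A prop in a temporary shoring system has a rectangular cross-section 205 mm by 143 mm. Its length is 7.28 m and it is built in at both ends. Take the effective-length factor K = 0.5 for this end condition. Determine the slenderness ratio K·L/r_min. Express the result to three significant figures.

λ ≈ 88.2

For a rectangle r_min = b/√12 = 143/√12 = 41.28 mm
L_e = K·L = 0.5 × 7.28 m = 3.640 m = 3640.0 mm
λ = L_e / r_min = 3640.0 / 41.28 = 88.2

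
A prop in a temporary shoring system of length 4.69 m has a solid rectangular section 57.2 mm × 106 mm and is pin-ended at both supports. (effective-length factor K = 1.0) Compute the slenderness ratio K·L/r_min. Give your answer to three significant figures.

λ ≈ 284

For a rectangle r_min = b/√12 = 57.2/√12 = 16.51 mm
L_e = K·L = 1 × 4.69 m = 4.690 m = 4690.0 mm
λ = L_e / r_min = 4690.0 / 16.51 = 284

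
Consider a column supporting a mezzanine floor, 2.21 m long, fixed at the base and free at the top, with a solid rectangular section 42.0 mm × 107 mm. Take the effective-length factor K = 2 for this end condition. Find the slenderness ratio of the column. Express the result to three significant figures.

λ ≈ 365

For a rectangle r_min = b/√12 = 42.0/√12 = 12.12 mm
L_e = K·L = 2 × 2.21 m = 4.420 m = 4420.0 mm
λ = L_e / r_min = 4420.0 / 12.12 = 365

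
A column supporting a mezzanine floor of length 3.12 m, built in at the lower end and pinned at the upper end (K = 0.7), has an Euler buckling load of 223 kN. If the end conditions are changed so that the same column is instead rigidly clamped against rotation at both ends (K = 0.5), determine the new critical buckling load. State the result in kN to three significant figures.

P_cr ≈ 437 kN

P_cr ∝ 1/K², so P_cr,new = P_cr,old × (K_old/K_new)² = 223 × (0.7/0.5)²
= 223 × 1.960 = 437 kN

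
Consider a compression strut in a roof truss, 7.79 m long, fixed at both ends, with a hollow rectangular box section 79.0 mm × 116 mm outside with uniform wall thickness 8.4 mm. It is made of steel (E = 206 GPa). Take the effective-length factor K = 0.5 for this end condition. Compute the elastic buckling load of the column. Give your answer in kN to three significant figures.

Inner dimensions: h_i = 116 − 2×8.4 = 99.20 mm, b_i = 79.0 − 2×8.4 = 62.20 mm
Weak-axis I_min = (h_o·b_o³ − h_i·b_i³)/12 with b_o = 79.0, b_i = 62.20 mm (shorter outer/inner sides).
I_min = (116×79.0³ − 99.20×62.20³)/12 = 2.777×10^6 mm⁴
I = 2.777×10^6 mm⁴ = 2.777×10^-6 m⁴
Effective length L_e = K·L = 0.5 × 7.79 = 3.895 m
P_cr = π²EI / L_e² = π² × 206×10⁹ × 2.777×10^-6 / 3.895² = 3.721×10^5 N

P_cr ≈ 372 kN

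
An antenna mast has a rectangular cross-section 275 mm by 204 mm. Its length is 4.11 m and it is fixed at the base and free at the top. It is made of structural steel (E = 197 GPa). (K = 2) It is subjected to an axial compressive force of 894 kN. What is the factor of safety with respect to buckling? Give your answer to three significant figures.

Buckling occurs about the weak axis: I_min = h·b³/12 with b = 204 mm (the shorter side).
I_min = 275×204³/12 = 1.946×10^8 mm⁴
I = 1.946×10^8 mm⁴ = 1.946×10^-4 m⁴
Effective length L_e = K·L = 2 × 4.11 = 8.220 m
P_cr = π²EI / L_e² = π² × 197×10⁹ × 1.946×10^-4 / 8.220² = 5.598×10^6 N
Factor of safety n = P_cr / P = 5598.4 / 894 = 6.26

n ≈ 6.26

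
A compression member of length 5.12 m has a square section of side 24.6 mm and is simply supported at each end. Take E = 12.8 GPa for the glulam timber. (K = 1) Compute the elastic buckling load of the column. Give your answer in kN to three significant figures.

P_cr ≈ 0.147 kN

I = a⁴/12 = 24.6⁴/12 = 3.052×10^4 mm⁴
I = 3.052×10^4 mm⁴ = 3.052×10^-8 m⁴
Effective length L_e = K·L = 1 × 5.12 = 5.120 m
P_cr = π²EI / L_e² = π² × 12.8×10⁹ × 3.052×10^-8 / 5.120² = 147.1 N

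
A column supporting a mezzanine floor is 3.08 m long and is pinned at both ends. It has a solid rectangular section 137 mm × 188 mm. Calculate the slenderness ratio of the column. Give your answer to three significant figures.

λ ≈ 77.9

For a rectangle r_min = b/√12 = 137/√12 = 39.55 mm
L_e = K·L = 1 × 3.08 m = 3.080 m = 3080.0 mm
λ = L_e / r_min = 3080.0 / 39.55 = 77.9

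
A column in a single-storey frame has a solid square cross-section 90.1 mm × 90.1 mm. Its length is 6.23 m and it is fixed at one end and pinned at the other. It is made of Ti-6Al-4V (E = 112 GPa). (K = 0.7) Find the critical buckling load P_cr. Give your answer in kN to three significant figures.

I = a⁴/12 = 90.1⁴/12 = 5.492×10^6 mm⁴
I = 5.492×10^6 mm⁴ = 5.492×10^-6 m⁴
Effective length L_e = K·L = 0.7 × 6.23 = 4.361 m
P_cr = π²EI / L_e² = π² × 112×10⁹ × 5.492×10^-6 / 4.361² = 3.192×10^5 N

P_cr ≈ 319 kN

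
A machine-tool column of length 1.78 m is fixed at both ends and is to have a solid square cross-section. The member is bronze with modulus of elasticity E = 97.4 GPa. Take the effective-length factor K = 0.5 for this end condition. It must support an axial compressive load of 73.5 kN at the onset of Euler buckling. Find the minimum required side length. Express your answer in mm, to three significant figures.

L_e = K·L = 0.5 × 1.78 = 0.8900 m
Required I = P_cr·L_e²/(π²E) = 7.350×10^4 × 0.8900² / (π² × 9.74×10^10) = 6.056×10^-8 m⁴
I_req = 6.056×10^4 mm⁴
Solid square: I = a⁴/12  ⇒  a = (12I)^(1/4) = (12×6.056×10^4)^(1/4) = 29.2 mm

a ≈ 29.2 mm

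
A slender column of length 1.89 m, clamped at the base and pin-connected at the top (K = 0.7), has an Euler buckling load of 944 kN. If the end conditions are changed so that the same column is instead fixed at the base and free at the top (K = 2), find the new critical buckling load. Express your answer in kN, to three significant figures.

P_cr ∝ 1/K², so P_cr,new = P_cr,old × (K_old/K_new)² = 944 × (0.7/2)²
= 944 × 0.1225 = 116 kN

P_cr ≈ 116 kN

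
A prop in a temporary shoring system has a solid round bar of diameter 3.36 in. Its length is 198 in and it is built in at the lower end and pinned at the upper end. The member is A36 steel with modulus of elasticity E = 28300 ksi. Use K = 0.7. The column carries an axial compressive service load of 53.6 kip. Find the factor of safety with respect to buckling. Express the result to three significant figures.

n ≈ 1.70

I = πd⁴/64 = π×3.36⁴/64 = 6.256 in⁴
Effective length L_e = K·L = 0.7 × 198 = 138.6 in
P_cr = π²EI / L_e² = π² × 28300×10³ × 6.256 / 138.6² = 9.097×10^4 lb
Factor of safety n = P_cr / P = 90.968 / 53.6 = 1.70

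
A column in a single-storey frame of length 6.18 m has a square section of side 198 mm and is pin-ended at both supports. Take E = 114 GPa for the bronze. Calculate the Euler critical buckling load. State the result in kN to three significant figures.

I = a⁴/12 = 198⁴/12 = 1.281×10^8 mm⁴
I = 1.281×10^8 mm⁴ = 1.281×10^-4 m⁴
Effective length L_e = K·L = 1 × 6.18 = 6.180 m
P_cr = π²EI / L_e² = π² × 114×10⁹ × 1.281×10^-4 / 6.180² = 3.773×10^6 N

P_cr ≈ 3770 kN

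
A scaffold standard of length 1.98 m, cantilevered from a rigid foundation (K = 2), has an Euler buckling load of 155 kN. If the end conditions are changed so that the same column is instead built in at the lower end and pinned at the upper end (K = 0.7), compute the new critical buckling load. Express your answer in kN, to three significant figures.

P_cr ≈ 1270 kN

P_cr ∝ 1/K², so P_cr,new = P_cr,old × (K_old/K_new)² = 155 × (2/0.7)²
= 155 × 8.163 = 1270 kN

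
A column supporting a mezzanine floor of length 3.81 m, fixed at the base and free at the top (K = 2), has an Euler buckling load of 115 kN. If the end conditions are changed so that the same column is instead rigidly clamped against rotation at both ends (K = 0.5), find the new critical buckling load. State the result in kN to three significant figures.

P_cr ≈ 1840 kN

P_cr ∝ 1/K², so P_cr,new = P_cr,old × (K_old/K_new)² = 115 × (2/0.5)²
= 115 × 16.00 = 1840 kN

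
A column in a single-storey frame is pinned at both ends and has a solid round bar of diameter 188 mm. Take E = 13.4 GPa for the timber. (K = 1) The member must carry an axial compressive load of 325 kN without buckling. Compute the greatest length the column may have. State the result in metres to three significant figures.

L_max ≈ 5.00 m

I = πd⁴/64 = π×188⁴/64 = 6.132×10^7 mm⁴
I = 6.132×10^-5 m⁴
At the buckling limit P_cr = P = 3.250×10^5 N
From P_cr = π²EI/(K·L)²:  L = (1/K)·√(π²EI/P_cr) = (1/1)·√(π²×1.34×10^10×6.132×10^-5/3.250×10^5)
L = 5.00 m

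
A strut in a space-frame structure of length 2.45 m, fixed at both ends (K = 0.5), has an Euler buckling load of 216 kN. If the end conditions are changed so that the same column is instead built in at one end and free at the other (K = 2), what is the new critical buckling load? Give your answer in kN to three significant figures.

P_cr ≈ 13.5 kN

P_cr ∝ 1/K², so P_cr,new = P_cr,old × (K_old/K_new)² = 216 × (0.5/2)²
= 216 × 0.06250 = 13.5 kN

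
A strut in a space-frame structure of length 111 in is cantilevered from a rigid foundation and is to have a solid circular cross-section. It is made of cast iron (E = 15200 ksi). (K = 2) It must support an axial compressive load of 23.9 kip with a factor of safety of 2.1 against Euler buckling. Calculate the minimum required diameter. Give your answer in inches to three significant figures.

d ≈ 4.28 in

Required P_cr = n·P = 2.1 × 23.9 = 50.19 kip
L_e = K·L = 2 × 111 = 222.0 in
Required I = P_cr·L_e²/(π²E) = 5.019×10^4 × 222.0² / (π² × 1.52×10^7) = 16.49 in⁴
Solid circle: I = πd⁴/64  ⇒  d = (64I/π)^(1/4) = (64×16.49/π)^(1/4) = 4.28 in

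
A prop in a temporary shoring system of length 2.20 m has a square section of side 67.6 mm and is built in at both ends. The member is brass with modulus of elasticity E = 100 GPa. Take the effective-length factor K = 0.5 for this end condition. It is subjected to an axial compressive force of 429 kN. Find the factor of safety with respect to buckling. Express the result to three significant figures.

I = a⁴/12 = 67.6⁴/12 = 1.740×10^6 mm⁴
I = 1.740×10^6 mm⁴ = 1.740×10^-6 m⁴
Effective length L_e = K·L = 0.5 × 2.20 = 1.100 m
P_cr = π²EI / L_e² = π² × 100×10⁹ × 1.740×10^-6 / 1.100² = 1.419×10^6 N
Factor of safety n = P_cr / P = 1419.4 / 429 = 3.31

n ≈ 3.31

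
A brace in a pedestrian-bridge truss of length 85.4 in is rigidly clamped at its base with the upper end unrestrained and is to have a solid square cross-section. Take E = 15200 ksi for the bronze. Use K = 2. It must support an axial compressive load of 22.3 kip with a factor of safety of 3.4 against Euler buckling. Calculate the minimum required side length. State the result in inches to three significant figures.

Required P_cr = n·P = 3.4 × 22.3 = 75.82 kip
L_e = K·L = 2 × 85.4 = 170.8 in
Required I = P_cr·L_e²/(π²E) = 7.582×10^4 × 170.8² / (π² × 1.52×10^7) = 14.74 in⁴
Solid square: I = a⁴/12  ⇒  a = (12I)^(1/4) = (12×14.74)^(1/4) = 3.65 in

a ≈ 3.65 in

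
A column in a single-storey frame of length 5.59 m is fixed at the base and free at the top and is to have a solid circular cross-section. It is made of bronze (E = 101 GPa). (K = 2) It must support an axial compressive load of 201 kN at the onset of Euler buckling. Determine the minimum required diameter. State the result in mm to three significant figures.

d ≈ 151 mm

L_e = K·L = 2 × 5.59 = 11.18 m
Required I = P_cr·L_e²/(π²E) = 2.010×10^5 × 11.18² / (π² × 1.01×10^11) = 2.520×10^-5 m⁴
I_req = 2.520×10^7 mm⁴
Solid circle: I = πd⁴/64  ⇒  d = (64I/π)^(1/4) = (64×2.520×10^7/π)^(1/4) = 151 mm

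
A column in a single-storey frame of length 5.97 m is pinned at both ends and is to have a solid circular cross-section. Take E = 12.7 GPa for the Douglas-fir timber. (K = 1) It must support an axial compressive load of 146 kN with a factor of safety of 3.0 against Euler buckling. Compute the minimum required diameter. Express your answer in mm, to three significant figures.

d ≈ 224 mm

Required P_cr = n·P = 3.0 × 146 = 438.0 kN
L_e = K·L = 1 × 5.97 = 5.970 m
Required I = P_cr·L_e²/(π²E) = 4.380×10^5 × 5.970² / (π² × 1.27×10^10) = 1.245×10^-4 m⁴
I_req = 1.245×10^8 mm⁴
Solid circle: I = πd⁴/64  ⇒  d = (64I/π)^(1/4) = (64×1.245×10^8/π)^(1/4) = 224 mm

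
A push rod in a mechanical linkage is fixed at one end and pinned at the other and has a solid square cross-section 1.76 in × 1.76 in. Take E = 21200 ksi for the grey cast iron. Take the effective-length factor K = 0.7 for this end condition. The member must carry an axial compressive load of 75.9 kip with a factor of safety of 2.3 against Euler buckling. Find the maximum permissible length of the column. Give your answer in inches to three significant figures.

I = a⁴/12 = 1.76⁴/12 = 0.7996 in⁴
Required critical load P_cr = n·P = 2.3 × 75.9 = 174.6 kip = 1.746×10^5 lb
From P_cr = π²EI/(K·L)²:  L = (1/K)·√(π²EI/P_cr) = (1/0.7)·√(π²×2.12×10^7×0.7996/1.746×10^5)
L = 44.2 in

L_max ≈ 44.2 in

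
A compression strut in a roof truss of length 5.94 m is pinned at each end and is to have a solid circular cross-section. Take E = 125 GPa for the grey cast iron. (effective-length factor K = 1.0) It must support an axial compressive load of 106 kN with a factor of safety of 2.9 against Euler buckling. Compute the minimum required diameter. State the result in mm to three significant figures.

d ≈ 116 mm

Required P_cr = n·P = 2.9 × 106 = 307.4 kN
L_e = K·L = 1 × 5.94 = 5.940 m
Required I = P_cr·L_e²/(π²E) = 3.074×10^5 × 5.940² / (π² × 1.25×10^11) = 8.792×10^-6 m⁴
I_req = 8.792×10^6 mm⁴
Solid circle: I = πd⁴/64  ⇒  d = (64I/π)^(1/4) = (64×8.792×10^6/π)^(1/4) = 116 mm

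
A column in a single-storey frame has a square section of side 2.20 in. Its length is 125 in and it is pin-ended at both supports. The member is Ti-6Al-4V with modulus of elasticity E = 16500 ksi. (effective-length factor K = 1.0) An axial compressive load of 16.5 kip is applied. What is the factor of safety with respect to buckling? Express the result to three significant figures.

n ≈ 1.23

I = a⁴/12 = 2.20⁴/12 = 1.952 in⁴
Effective length L_e = K·L = 1 × 125 = 125.0 in
P_cr = π²EI / L_e² = π² × 16500×10³ × 1.952 / 125.0² = 2.035×10^4 lb
Factor of safety n = P_cr / P = 20.346 / 16.5 = 1.23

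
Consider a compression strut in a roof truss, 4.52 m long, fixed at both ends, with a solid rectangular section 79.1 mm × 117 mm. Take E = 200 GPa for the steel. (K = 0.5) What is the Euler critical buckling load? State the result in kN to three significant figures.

Buckling occurs about the weak axis: I_min = h·b³/12 with b = 79.1 mm (the shorter side).
I_min = 117×79.1³/12 = 4.825×10^6 mm⁴
I = 4.825×10^6 mm⁴ = 4.825×10^-6 m⁴
Effective length L_e = K·L = 0.5 × 4.52 = 2.260 m
P_cr = π²EI / L_e² = π² × 200×10⁹ × 4.825×10^-6 / 2.260² = 1.865×10^6 N

P_cr ≈ 1860 kN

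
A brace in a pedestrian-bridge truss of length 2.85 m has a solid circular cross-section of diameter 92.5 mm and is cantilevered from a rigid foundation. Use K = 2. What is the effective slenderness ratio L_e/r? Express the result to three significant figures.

I = πd⁴/64 = π×92.5⁴/64 = 3.594×10^6 mm⁴
A = 6.720×10^3 mm²;  r_min = √(I/A) = √(3.594×10^6/6.720×10^3) = 23.12 mm
L_e = K·L = 2 × 2.85 m = 5.700 m = 5700.0 mm
λ = L_e / r_min = 5700.0 / 23.12 = 246

λ ≈ 246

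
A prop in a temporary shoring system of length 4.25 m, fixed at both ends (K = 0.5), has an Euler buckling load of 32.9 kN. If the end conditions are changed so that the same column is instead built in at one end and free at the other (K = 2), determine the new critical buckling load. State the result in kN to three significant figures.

P_cr ∝ 1/K², so P_cr,new = P_cr,old × (K_old/K_new)² = 32.9 × (0.5/2)²
= 32.9 × 0.06250 = 2.06 kN

P_cr ≈ 2.06 kN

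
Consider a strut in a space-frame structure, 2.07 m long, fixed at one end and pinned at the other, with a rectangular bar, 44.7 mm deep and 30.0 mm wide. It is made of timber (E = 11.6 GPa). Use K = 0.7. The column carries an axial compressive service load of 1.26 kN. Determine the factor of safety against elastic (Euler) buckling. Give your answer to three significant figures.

n ≈ 4.35

Buckling occurs about the weak axis: I_min = h·b³/12 with b = 30.0 mm (the shorter side).
I_min = 44.7×30.0³/12 = 1.006×10^5 mm⁴
I = 1.006×10^5 mm⁴ = 1.006×10^-7 m⁴
Effective length L_e = K·L = 0.7 × 2.07 = 1.449 m
P_cr = π²EI / L_e² = π² × 11.6×10⁹ × 1.006×10^-7 / 1.449² = 5.484×10^3 N
Factor of safety n = P_cr / P = 5.4842 / 1.26 = 4.35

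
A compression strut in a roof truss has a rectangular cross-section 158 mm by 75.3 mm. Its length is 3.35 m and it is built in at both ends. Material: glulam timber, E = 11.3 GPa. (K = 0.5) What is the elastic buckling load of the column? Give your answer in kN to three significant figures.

Buckling occurs about the weak axis: I_min = h·b³/12 with b = 75.3 mm (the shorter side).
I_min = 158×75.3³/12 = 5.622×10^6 mm⁴
I = 5.622×10^6 mm⁴ = 5.622×10^-6 m⁴
Effective length L_e = K·L = 0.5 × 3.35 = 1.675 m
P_cr = π²EI / L_e² = π² × 11.3×10⁹ × 5.622×10^-6 / 1.675² = 2.235×10^5 N

P_cr ≈ 223 kN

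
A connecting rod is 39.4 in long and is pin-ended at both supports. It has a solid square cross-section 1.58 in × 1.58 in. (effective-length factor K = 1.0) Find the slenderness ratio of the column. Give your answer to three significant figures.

For a square r = a/√12 = 1.58/√12 = 0.4561 in
L_e = K·L = 1 × 39.4 = 39.40 in
λ = L_e / r_min = 39.400 / 0.4561 = 86.4

λ ≈ 86.4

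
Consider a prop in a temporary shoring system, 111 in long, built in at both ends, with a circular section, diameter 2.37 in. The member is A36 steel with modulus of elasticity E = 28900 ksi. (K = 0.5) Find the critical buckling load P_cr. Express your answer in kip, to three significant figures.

P_cr ≈ 143 kip

I = πd⁴/64 = π×2.37⁴/64 = 1.549 in⁴
Effective length L_e = K·L = 0.5 × 111 = 55.50 in
P_cr = π²EI / L_e² = π² × 28900×10³ × 1.549 / 55.50² = 1.434×10^5 lb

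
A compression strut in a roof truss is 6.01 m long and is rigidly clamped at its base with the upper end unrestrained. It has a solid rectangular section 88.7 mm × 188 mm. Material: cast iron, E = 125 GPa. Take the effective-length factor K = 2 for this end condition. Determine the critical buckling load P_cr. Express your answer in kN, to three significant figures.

P_cr ≈ 93.4 kN

Buckling occurs about the weak axis: I_min = h·b³/12 with b = 88.7 mm (the shorter side).
I_min = 188×88.7³/12 = 1.093×10^7 mm⁴
I = 1.093×10^7 mm⁴ = 1.093×10^-5 m⁴
Effective length L_e = K·L = 2 × 6.01 = 12.02 m
P_cr = π²EI / L_e² = π² × 125×10⁹ × 1.093×10^-5 / 12.02² = 9.336×10^4 N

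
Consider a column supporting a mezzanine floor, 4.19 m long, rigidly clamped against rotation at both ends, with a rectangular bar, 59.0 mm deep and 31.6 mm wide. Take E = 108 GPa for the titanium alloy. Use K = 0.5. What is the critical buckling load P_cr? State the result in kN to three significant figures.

Buckling occurs about the weak axis: I_min = h·b³/12 with b = 31.6 mm (the shorter side).
I_min = 59.0×31.6³/12 = 1.551×10^5 mm⁴
I = 1.551×10^5 mm⁴ = 1.551×10^-7 m⁴
Effective length L_e = K·L = 0.5 × 4.19 = 2.095 m
P_cr = π²EI / L_e² = π² × 108×10⁹ × 1.551×10^-7 / 2.095² = 3.768×10^4 N

P_cr ≈ 37.7 kN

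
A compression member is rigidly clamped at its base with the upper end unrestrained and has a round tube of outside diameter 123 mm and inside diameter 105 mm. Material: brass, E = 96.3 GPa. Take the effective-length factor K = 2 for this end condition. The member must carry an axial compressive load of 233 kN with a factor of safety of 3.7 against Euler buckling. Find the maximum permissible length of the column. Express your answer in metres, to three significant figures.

d_o = 123 mm, d_i = 105 mm
I = π(d_o⁴ − d_i⁴)/64 = π(123⁴ − 105.0⁴)/64 = 5.269×10^6 mm⁴
I = 5.269×10^-6 m⁴
Required critical load P_cr = n·P = 3.7 × 233 = 862.1 kN = 8.621×10^5 N
From P_cr = π²EI/(K·L)²:  L = (1/K)·√(π²EI/P_cr) = (1/2)·√(π²×9.63×10^10×5.269×10^-6/8.621×10^5)
L = 1.21 m

L_max ≈ 1.21 m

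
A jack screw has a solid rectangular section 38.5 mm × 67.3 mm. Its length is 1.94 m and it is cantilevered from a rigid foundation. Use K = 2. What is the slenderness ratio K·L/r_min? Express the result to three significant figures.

λ ≈ 349

For a rectangle r_min = b/√12 = 38.5/√12 = 11.11 mm
L_e = K·L = 2 × 1.94 m = 3.880 m = 3880.0 mm
λ = L_e / r_min = 3880.0 / 11.11 = 349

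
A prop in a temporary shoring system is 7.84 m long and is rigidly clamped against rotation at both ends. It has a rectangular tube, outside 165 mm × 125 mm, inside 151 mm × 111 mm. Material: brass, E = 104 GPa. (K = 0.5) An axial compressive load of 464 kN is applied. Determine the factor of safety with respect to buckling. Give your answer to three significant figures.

Weak-axis I_min = (h_o·b_o³ − h_i·b_i³)/12 with b_o = 125, b_i = 111.0 mm (shorter outer/inner sides).
I_min = (165×125³ − 151.0×111.0³)/12 = 9.646×10^6 mm⁴
I = 9.646×10^6 mm⁴ = 9.646×10^-6 m⁴
Effective length L_e = K·L = 0.5 × 7.84 = 3.920 m
P_cr = π²EI / L_e² = π² × 104×10⁹ × 9.646×10^-6 / 3.920² = 6.443×10^5 N
Factor of safety n = P_cr / P = 644.34 / 464 = 1.39

n ≈ 1.39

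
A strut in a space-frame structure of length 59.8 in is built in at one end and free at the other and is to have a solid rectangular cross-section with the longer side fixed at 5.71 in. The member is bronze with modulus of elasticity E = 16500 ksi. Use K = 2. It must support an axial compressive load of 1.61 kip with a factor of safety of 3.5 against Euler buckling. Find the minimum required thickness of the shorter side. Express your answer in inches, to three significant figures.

Required P_cr = n·P = 3.5 × 1.61 = 5.635 kip
L_e = K·L = 2 × 59.8 = 119.6 in
Required I = P_cr·L_e²/(π²E) = 5.635×10^3 × 119.6² / (π² × 1.65×10^7) = 0.4950 in⁴
Rectangle, weak axis: I_min = h·b³/12 with h = 5.71 in fixed  ⇒  b = (12I/h)^(1/3) = 1.01 in

b ≈ 1.01 in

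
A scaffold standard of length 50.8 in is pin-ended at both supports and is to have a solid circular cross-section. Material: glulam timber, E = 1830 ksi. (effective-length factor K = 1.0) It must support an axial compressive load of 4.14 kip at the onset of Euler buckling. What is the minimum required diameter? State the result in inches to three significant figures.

d ≈ 1.86 in

L_e = K·L = 1 × 50.8 = 50.80 in
Required I = P_cr·L_e²/(π²E) = 4.140×10^3 × 50.80² / (π² × 1.83×10^6) = 0.5915 in⁴
Solid circle: I = πd⁴/64  ⇒  d = (64I/π)^(1/4) = (64×0.5915/π)^(1/4) = 1.86 in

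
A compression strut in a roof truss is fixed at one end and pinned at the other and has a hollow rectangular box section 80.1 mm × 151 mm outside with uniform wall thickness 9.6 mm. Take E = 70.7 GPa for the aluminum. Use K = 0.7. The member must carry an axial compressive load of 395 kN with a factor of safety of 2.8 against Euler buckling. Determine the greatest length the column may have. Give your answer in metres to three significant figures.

Inner dimensions: h_i = 151 − 2×9.6 = 131.8 mm, b_i = 80.1 − 2×9.6 = 60.90 mm
Weak-axis I_min = (h_o·b_o³ − h_i·b_i³)/12 with b_o = 80.1, b_i = 60.90 mm (shorter outer/inner sides).
I_min = (151×80.1³ − 131.8×60.90³)/12 = 3.986×10^6 mm⁴
I = 3.986×10^-6 m⁴
Required critical load P_cr = n·P = 2.8 × 395 = 1106 kN = 1.106×10^6 N
From P_cr = π²EI/(K·L)²:  L = (1/K)·√(π²EI/P_cr) = (1/0.7)·√(π²×7.07×10^10×3.986×10^-6/1.106×10^6)
L = 2.27 m

L_max ≈ 2.27 m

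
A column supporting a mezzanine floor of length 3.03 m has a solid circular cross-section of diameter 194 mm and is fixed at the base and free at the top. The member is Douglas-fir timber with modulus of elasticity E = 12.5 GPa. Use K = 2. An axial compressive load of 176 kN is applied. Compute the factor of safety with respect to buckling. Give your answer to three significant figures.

I = πd⁴/64 = π×194⁴/64 = 6.953×10^7 mm⁴
I = 6.953×10^7 mm⁴ = 6.953×10^-5 m⁴
Effective length L_e = K·L = 2 × 3.03 = 6.060 m
P_cr = π²EI / L_e² = π² × 12.5×10⁹ × 6.953×10^-5 / 6.060² = 2.336×10^5 N
Factor of safety n = P_cr / P = 233.58 / 176 = 1.33

n ≈ 1.33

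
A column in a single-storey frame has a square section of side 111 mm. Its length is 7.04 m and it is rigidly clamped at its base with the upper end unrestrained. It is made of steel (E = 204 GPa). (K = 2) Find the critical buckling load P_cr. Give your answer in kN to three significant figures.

P_cr ≈ 128 kN

I = a⁴/12 = 111⁴/12 = 1.265×10^7 mm⁴
I = 1.265×10^7 mm⁴ = 1.265×10^-5 m⁴
Effective length L_e = K·L = 2 × 7.04 = 14.08 m
P_cr = π²EI / L_e² = π² × 204×10⁹ × 1.265×10^-5 / 14.08² = 1.285×10^5 N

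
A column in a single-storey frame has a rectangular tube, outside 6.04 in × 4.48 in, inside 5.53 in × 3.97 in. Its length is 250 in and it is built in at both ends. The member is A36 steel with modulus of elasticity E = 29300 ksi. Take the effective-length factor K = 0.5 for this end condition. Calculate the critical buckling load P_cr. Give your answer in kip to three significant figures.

Weak-axis I_min = (h_o·b_o³ − h_i·b_i³)/12 with b_o = 4.48, b_i = 3.970 in (shorter outer/inner sides).
I_min = (6.04×4.48³ − 5.530×3.970³)/12 = 16.42 in⁴
Effective length L_e = K·L = 0.5 × 250 = 125.0 in
P_cr = π²EI / L_e² = π² × 29300×10³ × 16.42 / 125.0² = 3.039×10^5 lb

P_cr ≈ 304 kip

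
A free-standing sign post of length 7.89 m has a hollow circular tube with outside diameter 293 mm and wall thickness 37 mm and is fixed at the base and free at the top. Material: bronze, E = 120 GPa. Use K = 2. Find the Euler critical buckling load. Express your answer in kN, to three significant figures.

Inner diameter d_i = 293 − 2×37 = 219.0 mm
I = π(d_o⁴ − d_i⁴)/64 = π(293⁴ − 219.0⁴)/64 = 2.489×10^8 mm⁴
I = 2.489×10^8 mm⁴ = 2.489×10^-4 m⁴
Effective length L_e = K·L = 2 × 7.89 = 15.78 m
P_cr = π²EI / L_e² = π² × 120×10⁹ × 2.489×10^-4 / 15.78² = 1.184×10^6 N

P_cr ≈ 1180 kN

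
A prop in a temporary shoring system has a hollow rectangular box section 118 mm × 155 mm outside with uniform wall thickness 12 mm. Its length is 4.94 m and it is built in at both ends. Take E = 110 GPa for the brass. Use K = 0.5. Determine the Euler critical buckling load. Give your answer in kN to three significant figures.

P_cr ≈ 2160 kN

Inner dimensions: h_i = 155 − 2×12 = 131.0 mm, b_i = 118 − 2×12 = 94.00 mm
Weak-axis I_min = (h_o·b_o³ − h_i·b_i³)/12 with b_o = 118, b_i = 94.00 mm (shorter outer/inner sides).
I_min = (155×118³ − 131.0×94.00³)/12 = 1.216×10^7 mm⁴
I = 1.216×10^7 mm⁴ = 1.216×10^-5 m⁴
Effective length L_e = K·L = 0.5 × 4.94 = 2.470 m
P_cr = π²EI / L_e² = π² × 110×10⁹ × 1.216×10^-5 / 2.470² = 2.163×10^6 N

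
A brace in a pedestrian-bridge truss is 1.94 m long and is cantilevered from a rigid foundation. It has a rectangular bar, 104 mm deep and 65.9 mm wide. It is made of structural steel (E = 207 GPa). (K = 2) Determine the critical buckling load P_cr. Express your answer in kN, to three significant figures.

P_cr ≈ 337 kN

Buckling occurs about the weak axis: I_min = h·b³/12 with b = 65.9 mm (the shorter side).
I_min = 104×65.9³/12 = 2.480×10^6 mm⁴
I = 2.480×10^6 mm⁴ = 2.480×10^-6 m⁴
Effective length L_e = K·L = 2 × 1.94 = 3.880 m
P_cr = π²EI / L_e² = π² × 207×10⁹ × 2.480×10^-6 / 3.880² = 3.366×10^5 N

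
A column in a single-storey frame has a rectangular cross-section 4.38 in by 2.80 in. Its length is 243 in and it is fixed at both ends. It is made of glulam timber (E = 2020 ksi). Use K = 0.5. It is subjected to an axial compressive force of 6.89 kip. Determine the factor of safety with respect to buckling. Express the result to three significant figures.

Buckling occurs about the weak axis: I_min = h·b³/12 with b = 2.80 in (the shorter side).
I_min = 4.38×2.80³/12 = 8.012 in⁴
Effective length L_e = K·L = 0.5 × 243 = 121.5 in
P_cr = π²EI / L_e² = π² × 2020×10³ × 8.012 / 121.5² = 1.082×10^4 lb
Factor of safety n = P_cr / P = 10.821 / 6.89 = 1.57

n ≈ 1.57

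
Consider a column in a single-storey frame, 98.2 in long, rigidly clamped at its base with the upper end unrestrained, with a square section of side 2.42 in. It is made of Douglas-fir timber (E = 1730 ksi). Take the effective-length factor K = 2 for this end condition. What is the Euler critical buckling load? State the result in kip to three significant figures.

I = a⁴/12 = 2.42⁴/12 = 2.858 in⁴
Effective length L_e = K·L = 2 × 98.2 = 196.4 in
P_cr = π²EI / L_e² = π² × 1730×10³ × 2.858 / 196.4² = 1.265×10^3 lb

P_cr ≈ 1.27 kip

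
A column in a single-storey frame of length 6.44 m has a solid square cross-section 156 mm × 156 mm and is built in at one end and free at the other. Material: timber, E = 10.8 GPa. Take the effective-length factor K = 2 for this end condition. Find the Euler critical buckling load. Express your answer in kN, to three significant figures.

I = a⁴/12 = 156⁴/12 = 4.935×10^7 mm⁴
I = 4.935×10^7 mm⁴ = 4.935×10^-5 m⁴
Effective length L_e = K·L = 2 × 6.44 = 12.88 m
P_cr = π²EI / L_e² = π² × 10.8×10⁹ × 4.935×10^-5 / 12.88² = 3.171×10^4 N

P_cr ≈ 31.7 kN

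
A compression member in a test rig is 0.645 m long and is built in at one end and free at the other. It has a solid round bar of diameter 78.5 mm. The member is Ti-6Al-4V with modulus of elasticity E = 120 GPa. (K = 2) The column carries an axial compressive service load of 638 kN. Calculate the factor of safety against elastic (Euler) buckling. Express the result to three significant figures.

n ≈ 2.08

I = πd⁴/64 = π×78.5⁴/64 = 1.864×10^6 mm⁴
I = 1.864×10^6 mm⁴ = 1.864×10^-6 m⁴
Effective length L_e = K·L = 2 × 0.645 = 1.290 m
P_cr = π²EI / L_e² = π² × 120×10⁹ × 1.864×10^-6 / 1.290² = 1.327×10^6 N
Factor of safety n = P_cr / P = 1326.6 / 638 = 2.08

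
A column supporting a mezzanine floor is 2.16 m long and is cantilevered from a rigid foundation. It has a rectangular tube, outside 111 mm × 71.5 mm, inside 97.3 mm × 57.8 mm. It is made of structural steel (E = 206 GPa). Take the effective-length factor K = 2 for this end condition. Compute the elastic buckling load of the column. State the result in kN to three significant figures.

P_cr ≈ 198 kN

Weak-axis I_min = (h_o·b_o³ − h_i·b_i³)/12 with b_o = 71.5, b_i = 57.80 mm (shorter outer/inner sides).
I_min = (111×71.5³ − 97.30×57.80³)/12 = 1.815×10^6 mm⁴
I = 1.815×10^6 mm⁴ = 1.815×10^-6 m⁴
Effective length L_e = K·L = 2 × 2.16 = 4.320 m
P_cr = π²EI / L_e² = π² × 206×10⁹ × 1.815×10^-6 / 4.320² = 1.978×10^5 N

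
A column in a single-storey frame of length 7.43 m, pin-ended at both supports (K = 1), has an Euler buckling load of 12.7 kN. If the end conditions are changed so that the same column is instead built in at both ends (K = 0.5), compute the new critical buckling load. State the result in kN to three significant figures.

P_cr ∝ 1/K², so P_cr,new = P_cr,old × (K_old/K_new)² = 12.7 × (1/0.5)²
= 12.7 × 4.000 = 50.8 kN

P_cr ≈ 50.8 kN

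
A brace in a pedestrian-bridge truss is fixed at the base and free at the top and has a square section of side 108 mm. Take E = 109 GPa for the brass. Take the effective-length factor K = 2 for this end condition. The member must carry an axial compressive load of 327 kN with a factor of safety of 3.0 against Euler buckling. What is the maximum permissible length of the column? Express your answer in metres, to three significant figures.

L_max ≈ 1.76 m

I = a⁴/12 = 108⁴/12 = 1.134×10^7 mm⁴
I = 1.134×10^-5 m⁴
Required critical load P_cr = n·P = 3.0 × 327 = 981.0 kN = 9.810×10^5 N
From P_cr = π²EI/(K·L)²:  L = (1/K)·√(π²EI/P_cr) = (1/2)·√(π²×1.09×10^11×1.134×10^-5/9.810×10^5)
L = 1.76 m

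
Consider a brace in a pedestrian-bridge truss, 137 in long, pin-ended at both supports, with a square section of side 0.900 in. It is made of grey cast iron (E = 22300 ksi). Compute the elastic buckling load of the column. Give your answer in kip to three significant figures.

P_cr ≈ 0.641 kip

I = a⁴/12 = 0.900⁴/12 = 5.468×10^-2 in⁴
Effective length L_e = K·L = 1 × 137 = 137.0 in
P_cr = π²EI / L_e² = π² × 22300×10³ × 5.468×10^-2 / 137.0² = 641.1 lb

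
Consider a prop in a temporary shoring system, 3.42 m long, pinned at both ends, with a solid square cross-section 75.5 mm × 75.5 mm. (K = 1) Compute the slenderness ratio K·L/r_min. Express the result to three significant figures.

λ ≈ 157

I = a⁴/12 = 75.5⁴/12 = 2.708×10^6 mm⁴
A = 5.700×10^3 mm²;  r_min = √(I/A) = √(2.708×10^6/5.700×10^3) = 21.79 mm
L_e = K·L = 1 × 3.42 m = 3.420 m = 3420.0 mm
λ = L_e / r_min = 3420.0 / 21.79 = 157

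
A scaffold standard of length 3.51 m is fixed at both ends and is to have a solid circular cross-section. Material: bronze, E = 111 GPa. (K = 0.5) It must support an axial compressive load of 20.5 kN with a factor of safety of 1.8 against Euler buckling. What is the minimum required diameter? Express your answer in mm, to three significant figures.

d ≈ 38.1 mm

Required P_cr = n·P = 1.8 × 20.5 = 36.90 kN
L_e = K·L = 0.5 × 3.51 = 1.755 m
Required I = P_cr·L_e²/(π²E) = 3.690×10^4 × 1.755² / (π² × 1.11×10^11) = 1.037×10^-7 m⁴
I_req = 1.037×10^5 mm⁴
Solid circle: I = πd⁴/64  ⇒  d = (64I/π)^(1/4) = (64×1.037×10^5/π)^(1/4) = 38.1 mm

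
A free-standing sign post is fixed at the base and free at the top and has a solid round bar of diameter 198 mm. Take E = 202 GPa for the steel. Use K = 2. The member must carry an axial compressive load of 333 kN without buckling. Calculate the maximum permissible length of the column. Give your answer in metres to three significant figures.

L_max ≈ 10.6 m

I = πd⁴/64 = π×198⁴/64 = 7.545×10^7 mm⁴
I = 7.545×10^-5 m⁴
At the buckling limit P_cr = P = 3.330×10^5 N
From P_cr = π²EI/(K·L)²:  L = (1/K)·√(π²EI/P_cr) = (1/2)·√(π²×2.02×10^11×7.545×10^-5/3.330×10^5)
L = 10.6 m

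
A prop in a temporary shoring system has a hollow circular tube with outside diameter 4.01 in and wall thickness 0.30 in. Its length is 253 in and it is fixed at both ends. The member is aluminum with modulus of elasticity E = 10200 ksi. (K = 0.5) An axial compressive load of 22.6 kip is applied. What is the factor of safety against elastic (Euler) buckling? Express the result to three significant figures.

Inner diameter d_i = 4.01 − 2×0.30 = 3.410 in
I = π(d_o⁴ − d_i⁴)/64 = π(4.01⁴ − 3.410⁴)/64 = 6.055 in⁴
Effective length L_e = K·L = 0.5 × 253 = 126.5 in
P_cr = π²EI / L_e² = π² × 10200×10³ × 6.055 / 126.5² = 3.809×10^4 lb
Factor of safety n = P_cr / P = 38.094 / 22.6 = 1.69

n ≈ 1.69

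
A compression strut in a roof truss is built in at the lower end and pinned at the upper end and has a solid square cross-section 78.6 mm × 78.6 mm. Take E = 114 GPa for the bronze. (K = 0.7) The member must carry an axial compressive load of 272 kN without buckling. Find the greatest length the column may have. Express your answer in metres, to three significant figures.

L_max ≈ 5.18 m

I = a⁴/12 = 78.6⁴/12 = 3.181×10^6 mm⁴
I = 3.181×10^-6 m⁴
At the buckling limit P_cr = P = 2.720×10^5 N
From P_cr = π²EI/(K·L)²:  L = (1/K)·√(π²EI/P_cr) = (1/0.7)·√(π²×1.14×10^11×3.181×10^-6/2.720×10^5)
L = 5.18 m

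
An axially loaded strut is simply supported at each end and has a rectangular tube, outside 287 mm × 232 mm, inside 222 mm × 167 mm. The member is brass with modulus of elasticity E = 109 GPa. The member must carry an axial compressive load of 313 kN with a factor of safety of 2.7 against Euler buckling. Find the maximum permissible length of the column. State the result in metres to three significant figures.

Weak-axis I_min = (h_o·b_o³ − h_i·b_i³)/12 with b_o = 232, b_i = 167.0 mm (shorter outer/inner sides).
I_min = (287×232³ − 222.0×167.0³)/12 = 2.125×10^8 mm⁴
I = 2.125×10^-4 m⁴
Required critical load P_cr = n·P = 2.7 × 313 = 845.1 kN = 8.451×10^5 N
From P_cr = π²EI/(K·L)²:  L = (1/K)·√(π²EI/P_cr) = (1/1)·√(π²×1.09×10^11×2.125×10^-4/8.451×10^5)
L = 16.4 m

L_max ≈ 16.4 m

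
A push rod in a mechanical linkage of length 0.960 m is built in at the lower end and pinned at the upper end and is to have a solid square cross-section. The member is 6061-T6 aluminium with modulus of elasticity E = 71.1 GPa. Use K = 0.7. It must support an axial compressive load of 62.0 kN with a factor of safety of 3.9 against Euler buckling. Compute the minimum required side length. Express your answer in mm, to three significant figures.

a ≈ 37.0 mm

Required P_cr = n·P = 3.9 × 62.0 = 241.8 kN
L_e = K·L = 0.7 × 0.960 = 0.6720 m
Required I = P_cr·L_e²/(π²E) = 2.418×10^5 × 0.6720² / (π² × 7.11×10^10) = 1.556×10^-7 m⁴
I_req = 1.556×10^5 mm⁴
Solid square: I = a⁴/12  ⇒  a = (12I)^(1/4) = (12×1.556×10^5)^(1/4) = 37.0 mm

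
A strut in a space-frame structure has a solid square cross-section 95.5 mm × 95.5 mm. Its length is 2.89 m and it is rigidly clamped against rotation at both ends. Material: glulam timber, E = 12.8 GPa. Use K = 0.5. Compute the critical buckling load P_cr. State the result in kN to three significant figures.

P_cr ≈ 419 kN

I = a⁴/12 = 95.5⁴/12 = 6.932×10^6 mm⁴
I = 6.932×10^6 mm⁴ = 6.932×10^-6 m⁴
Effective length L_e = K·L = 0.5 × 2.89 = 1.445 m
P_cr = π²EI / L_e² = π² × 12.8×10⁹ × 6.932×10^-6 / 1.445² = 4.194×10^5 N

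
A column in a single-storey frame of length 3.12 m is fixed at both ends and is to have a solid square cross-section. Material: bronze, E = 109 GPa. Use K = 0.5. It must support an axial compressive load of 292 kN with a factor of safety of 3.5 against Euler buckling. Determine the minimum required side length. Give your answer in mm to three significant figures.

Required P_cr = n·P = 3.5 × 292 = 1022 kN
L_e = K·L = 0.5 × 3.12 = 1.560 m
Required I = P_cr·L_e²/(π²E) = 1.022×10^6 × 1.560² / (π² × 1.09×10^11) = 2.312×10^-6 m⁴
I_req = 2.312×10^6 mm⁴
Solid square: I = a⁴/12  ⇒  a = (12I)^(1/4) = (12×2.312×10^6)^(1/4) = 72.6 mm

a ≈ 72.6 mm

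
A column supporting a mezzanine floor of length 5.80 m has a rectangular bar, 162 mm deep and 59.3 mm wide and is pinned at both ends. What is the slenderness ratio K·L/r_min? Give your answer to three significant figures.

λ ≈ 339

Buckling occurs about the weak axis: I_min = h·b³/12 with b = 59.3 mm (the shorter side).
I_min = 162×59.3³/12 = 2.815×10^6 mm⁴
A = 9.607×10^3 mm²;  r_min = √(I/A) = √(2.815×10^6/9.607×10^3) = 17.12 mm
L_e = K·L = 1 × 5.80 m = 5.800 m = 5800.0 mm
λ = L_e / r_min = 5800.0 / 17.12 = 339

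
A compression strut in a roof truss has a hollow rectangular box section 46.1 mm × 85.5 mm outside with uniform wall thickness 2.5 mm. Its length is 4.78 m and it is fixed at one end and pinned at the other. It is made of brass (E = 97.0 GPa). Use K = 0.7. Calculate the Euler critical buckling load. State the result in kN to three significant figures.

Inner dimensions: h_i = 85.5 − 2×2.5 = 80.50 mm, b_i = 46.1 − 2×2.5 = 41.10 mm
Weak-axis I_min = (h_o·b_o³ − h_i·b_i³)/12 with b_o = 46.1, b_i = 41.10 mm (shorter outer/inner sides).
I_min = (85.5×46.1³ − 80.50×41.10³)/12 = 2.323×10^5 mm⁴
I = 2.323×10^5 mm⁴ = 2.323×10^-7 m⁴
Effective length L_e = K·L = 0.7 × 4.78 = 3.346 m
P_cr = π²EI / L_e² = π² × 97.0×10⁹ × 2.323×10^-7 / 3.346² = 1.987×10^4 N

P_cr ≈ 19.9 kN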